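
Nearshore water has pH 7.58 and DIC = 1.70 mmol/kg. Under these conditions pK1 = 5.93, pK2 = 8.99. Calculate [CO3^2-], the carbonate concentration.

[CO3²⁻] = 0.0623 mmol/kg

α₂ = 1 / (1 + [H⁺]/K2 + [H⁺]²/(K1K2)) = 1 / (1 + 10^+1.41 + 10^-0.24)
   = 1 / (1 + 25.704 + 0.57544) = 1/27.279 = 0.03666
[CO3²⁻] = α₂ × DIC = 0.03666 × 1.70 = 0.0623 mmol/kg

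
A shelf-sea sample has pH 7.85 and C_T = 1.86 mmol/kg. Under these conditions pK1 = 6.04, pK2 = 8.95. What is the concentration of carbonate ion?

[CO3²⁻] = 0.135 mmol/kg

α₂ = 1 / (1 + [H⁺]/K2 + [H⁺]²/(K1K2)) = 1 / (1 + 10^+1.10 + 10^-0.71)
   = 1 / (1 + 12.589 + 0.19498) = 1/13.784 = 0.07255
[CO3²⁻] = α₂ × DIC = 0.07255 × 1.86 = 0.135 mmol/kg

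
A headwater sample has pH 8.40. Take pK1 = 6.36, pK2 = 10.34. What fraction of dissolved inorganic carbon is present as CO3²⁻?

α₂ = 1 / (1 + [H⁺]/K2 + [H⁺]²/(K1K2)) = 1 / (1 + 10^+1.94 + 10^-0.10)
   = 1 / (1 + 87.096 + 0.79433) = 1/88.891 = 0.01125

α₂ = 0.0112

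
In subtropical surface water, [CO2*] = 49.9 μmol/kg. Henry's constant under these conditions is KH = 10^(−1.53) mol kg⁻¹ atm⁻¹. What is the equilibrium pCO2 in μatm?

pCO2 = 1690 μatm

KH = 10^(−1.53) = 2.951×10^-2 mol kg⁻¹ atm⁻¹
pCO2 = [CO2*]/KH = 49.9×10^-6 / 2.951×10^-2 = 1.69×10^-3 atm = 1690 μatm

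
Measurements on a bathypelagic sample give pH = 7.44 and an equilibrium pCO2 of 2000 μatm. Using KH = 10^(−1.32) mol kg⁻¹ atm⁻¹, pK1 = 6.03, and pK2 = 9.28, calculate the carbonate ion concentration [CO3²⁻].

[CO2*] = KH · pCO2 = 10^(−1.32) × 2000×10^-6 = 9.573×10^-5 mol/kg
α₀ = 1/(1 + K1/[H⁺] + K1K2/[H⁺]²) = 1/(1 + 10^+1.41 + 10^-0.43) = 0.03693
DIC = [CO2*]/α₀ = 9.573×10^-5 / 0.03693 = 2.592 mmol/kg
[CO3²⁻] = α₂·DIC; α₂ = 0.01372, so [CO3²⁻] = 0.01372 × 2.592 = 0.0356 mmol/kg

[CO3²⁻] = 0.0356 mmol/kg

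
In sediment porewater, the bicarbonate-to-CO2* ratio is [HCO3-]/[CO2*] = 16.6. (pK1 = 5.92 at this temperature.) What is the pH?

pH = 7.14

From K1 = [H⁺][HCO3-]/[CO2*]:  pH = pK1 + log₁₀([HCO3-]/[CO2*])
log₁₀(16.6) = +1.220
pH = 5.92 + (+1.220) = 7.14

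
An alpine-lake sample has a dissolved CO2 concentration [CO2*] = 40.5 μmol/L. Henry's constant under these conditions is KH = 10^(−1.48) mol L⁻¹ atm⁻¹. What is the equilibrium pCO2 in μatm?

KH = 10^(−1.48) = 3.311×10^-2 mol L⁻¹ atm⁻¹
pCO2 = [CO2*]/KH = 40.5×10^-6 / 3.311×10^-2 = 1.22×10^-3 atm = 1220 μatm

pCO2 = 1220 μatm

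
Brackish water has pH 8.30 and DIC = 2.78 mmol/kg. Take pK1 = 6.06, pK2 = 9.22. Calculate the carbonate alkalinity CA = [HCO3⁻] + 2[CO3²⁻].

CA = [HCO3⁻] + 2[CO3²⁻] = (α₁ + 2α₂)·DIC
At pH 8.30: [H⁺]/K1 = 10^-2.24 = 0.0057544, K2/[H⁺] = 10^-0.92 = 0.12023
α₁ = 1/(1 + 0.0057544 + 0.12023) = 1/1.1260 = 0.8881; α₂ = α₁·K2/[H⁺] = 0.1068
α₁ + 2α₂ = 1.1017
CA = 1.1017 × 2.78 = 3.06 mmol/kg

CA = 3.06 mmol/kg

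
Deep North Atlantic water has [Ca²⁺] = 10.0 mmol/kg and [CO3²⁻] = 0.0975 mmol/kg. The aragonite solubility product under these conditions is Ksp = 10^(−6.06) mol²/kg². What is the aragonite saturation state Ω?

Ω = 1.12

Ksp = 10^(−6.06) = 8.710×10^-7
Ω = [Ca²⁺][CO3²⁻]/Ksp = (10.0×10^-3)(0.0975×10^-3) / 8.710×10^-7 = 1.12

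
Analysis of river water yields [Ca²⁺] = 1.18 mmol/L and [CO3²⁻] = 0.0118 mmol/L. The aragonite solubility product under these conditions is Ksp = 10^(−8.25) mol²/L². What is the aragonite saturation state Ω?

Ksp = 10^(−8.25) = 5.623×10^-9
Ω = [Ca²⁺][CO3²⁻]/Ksp = (1.18×10^-3)(0.0118×10^-3) / 5.623×10^-9 = 2.48

Ω = 2.48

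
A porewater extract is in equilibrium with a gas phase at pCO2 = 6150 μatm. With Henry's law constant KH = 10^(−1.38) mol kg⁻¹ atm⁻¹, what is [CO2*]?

KH = 10^(−1.38) = 4.169×10^-2 mol kg⁻¹ atm⁻¹
[CO2*] = KH · pCO2 = 4.169×10^-2 × 6150×10^-6 atm = 2.56×10^-4 mol/kg

[CO2*] = 256 μmol/kg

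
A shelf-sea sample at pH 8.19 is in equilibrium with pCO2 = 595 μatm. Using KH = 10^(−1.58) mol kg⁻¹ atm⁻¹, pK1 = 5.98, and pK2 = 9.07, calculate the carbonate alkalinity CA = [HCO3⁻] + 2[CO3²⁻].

CA = 3.21 mmol/kg

[CO2*] = KH · pCO2 = 10^(−1.58) × 595×10^-6 = 1.565×10^-5 mol/kg
α₀ = 1/(1 + K1/[H⁺] + K1K2/[H⁺]²) = 1/(1 + 10^+2.21 + 10^+1.33) = 0.005418
DIC = [CO2*]/α₀ = 1.565×10^-5 / 0.005418 = 2.888 mmol/kg
CA = (α₁ + 2α₂)·DIC = (0.8787 + 2×0.1158) × 2.888 = 3.21 mmol/kg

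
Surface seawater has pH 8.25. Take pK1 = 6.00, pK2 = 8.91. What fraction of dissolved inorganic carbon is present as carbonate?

α₂ = 1 / (1 + [H⁺]/K2 + [H⁺]²/(K1K2)) = 1 / (1 + 10^+0.66 + 10^-1.59)
   = 1 / (1 + 4.5709 + 0.025704) = 1/5.5966 = 0.1787

α₂ = 0.179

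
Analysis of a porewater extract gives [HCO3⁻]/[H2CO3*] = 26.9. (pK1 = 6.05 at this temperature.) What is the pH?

From K1 = [H⁺][HCO3⁻]/[H2CO3*]:  pH = pK1 + log₁₀([HCO3⁻]/[H2CO3*])
log₁₀(26.9) = +1.430
pH = 6.05 + (+1.430) = 7.48

pH = 7.48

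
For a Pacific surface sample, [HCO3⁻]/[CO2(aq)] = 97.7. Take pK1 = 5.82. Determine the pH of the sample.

pH = 7.81

From K1 = [H⁺][HCO3⁻]/[CO2(aq)]:  pH = pK1 + log₁₀([HCO3⁻]/[CO2(aq)])
log₁₀(97.7) = +1.990
pH = 5.82 + (+1.990) = 7.81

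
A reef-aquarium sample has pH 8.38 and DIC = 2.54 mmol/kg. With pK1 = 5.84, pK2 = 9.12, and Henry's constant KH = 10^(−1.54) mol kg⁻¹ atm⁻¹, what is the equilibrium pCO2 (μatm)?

α₀ = 1 / (1 + K1/[H⁺] + K1K2/[H⁺]²) = 1 / (1 + 10^+2.54 + 10^+1.80)
   = 1 / (1 + 346.74 + 63.096) = 1/410.83 = 0.002434
[CO2*] = α₀ × DIC = 0.002434 × 2.54 = 0.006183 mmol/kg = 6.183 μmol/kg
pCO2 = [CO2*]/KH = 6.183×10^-6 / 2.884×10^-2 = 214 μatm

pCO2 = 214 μatm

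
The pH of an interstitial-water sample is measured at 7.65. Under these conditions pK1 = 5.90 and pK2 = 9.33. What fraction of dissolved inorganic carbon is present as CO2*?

α₀ = 1 / (1 + K1/[H⁺] + K1K2/[H⁺]²) = 1 / (1 + 10^+1.75 + 10^+0.07)
   = 1 / (1 + 56.234 + 1.1749) = 1/58.409 = 0.01712

α₀ = 0.0171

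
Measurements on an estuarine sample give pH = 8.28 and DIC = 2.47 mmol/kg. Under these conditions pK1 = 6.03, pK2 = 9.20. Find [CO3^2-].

[CO3²⁻] = 0.264 mmol/kg

α₂ = 1 / (1 + [H⁺]/K2 + [H⁺]²/(K1K2)) = 1 / (1 + 10^+0.92 + 10^-1.33)
   = 1 / (1 + 8.3176 + 0.046774) = 1/9.3644 = 0.1068
[CO3²⁻] = α₂ × DIC = 0.1068 × 2.47 = 0.264 mmol/kg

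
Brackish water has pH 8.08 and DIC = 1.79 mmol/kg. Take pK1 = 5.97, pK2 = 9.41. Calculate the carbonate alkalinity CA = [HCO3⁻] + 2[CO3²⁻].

CA = 1.86 mmol/kg

CA = [HCO3⁻] + 2[CO3²⁻] = (α₁ + 2α₂)·DIC
At pH 8.08: [H⁺]/K1 = 10^-2.11 = 0.0077625, K2/[H⁺] = 10^-1.33 = 0.046774
α₁ = 1/(1 + 0.0077625 + 0.046774) = 1/1.0545 = 0.9483; α₂ = α₁·K2/[H⁺] = 0.04435
α₁ + 2α₂ = 1.0370
CA = 1.0370 × 1.79 = 1.86 mmol/kg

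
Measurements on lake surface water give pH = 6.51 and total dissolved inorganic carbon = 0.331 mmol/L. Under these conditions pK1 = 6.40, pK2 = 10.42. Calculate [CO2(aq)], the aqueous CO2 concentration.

α₀ = 1 / (1 + K1/[H⁺] + K1K2/[H⁺]²) = 1 / (1 + 10^+0.11 + 10^-3.80)
   = 1 / (1 + 1.2882 + 0.00015849) = 1/2.2884 = 0.4370
[CO2*] = α₀ × DIC = 0.4370 × 0.331 = 0.145 mmol/L

[CO2*] = 0.145 mmol/L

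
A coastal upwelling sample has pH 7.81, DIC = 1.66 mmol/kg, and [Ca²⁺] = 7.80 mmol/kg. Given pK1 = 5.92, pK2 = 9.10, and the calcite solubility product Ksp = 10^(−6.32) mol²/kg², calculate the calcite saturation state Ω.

α₂ = 1 / (1 + [H⁺]/K2 + [H⁺]²/(K1K2)) = 1 / (1 + 10^+1.29 + 10^-0.60)
   = 1 / (1 + 19.498 + 0.25119) = 1/20.750 = 0.04819
[CO3²⁻] = α₂ × DIC = 0.04819 × 1.66 = 0.08000 mmol/kg
Ksp = 10^(−6.32) = 4.786×10^-7
Ω = [Ca²⁺][CO3²⁻]/Ksp = (7.80×10^-3)(8.000×10^-5) / 4.786×10^-7 = 1.30

Ω = 1.30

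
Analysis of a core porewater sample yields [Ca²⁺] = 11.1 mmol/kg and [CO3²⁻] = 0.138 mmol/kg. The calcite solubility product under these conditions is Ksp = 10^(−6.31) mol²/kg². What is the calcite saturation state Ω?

Ω = 3.13

Ksp = 10^(−6.31) = 4.898×10^-7
Ω = [Ca²⁺][CO3²⁻]/Ksp = (11.1×10^-3)(0.138×10^-3) / 4.898×10^-7 = 3.13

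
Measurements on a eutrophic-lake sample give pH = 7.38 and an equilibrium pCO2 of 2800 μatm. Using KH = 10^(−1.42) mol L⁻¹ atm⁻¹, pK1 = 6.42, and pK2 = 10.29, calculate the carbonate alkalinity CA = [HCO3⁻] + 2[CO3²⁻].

CA = 0.973 mmol/L

[CO2*] = KH · pCO2 = 10^(−1.42) × 2800×10^-6 = 1.065×10^-4 mol/L
α₀ = 1/(1 + K1/[H⁺] + K1K2/[H⁺]²) = 1/(1 + 10^+0.96 + 10^-1.95) = 0.09870
DIC = [CO2*]/α₀ = 1.065×10^-4 / 0.09870 = 1.079 mmol/L
CA = (α₁ + 2α₂)·DIC = (0.9002 + 2×0.001107) × 1.079 = 0.973 mmol/L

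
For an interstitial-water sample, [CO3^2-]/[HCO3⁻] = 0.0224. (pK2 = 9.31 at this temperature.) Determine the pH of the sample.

From K2 = [H⁺][CO3^2-]/[HCO3⁻]:  pH = pK2 + log₁₀([CO3^2-]/[HCO3⁻])
log₁₀(0.0224) = -1.650
pH = 9.31 + (-1.650) = 7.66

pH = 7.66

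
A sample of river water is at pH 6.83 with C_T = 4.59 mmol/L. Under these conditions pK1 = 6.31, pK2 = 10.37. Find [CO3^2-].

α₂ = 1 / (1 + [H⁺]/K2 + [H⁺]²/(K1K2)) = 1 / (1 + 10^+3.54 + 10^+3.02)
   = 1 / (1 + 3467.4 + 1047.1) = 1/4515.5 = 0.0002215
[CO3²⁻] = α₂ × DIC = 0.0002215 × 4.59 = 0.00102 mmol/L = 1.02 μmol/L

[CO3²⁻] = 1.02 μmol/L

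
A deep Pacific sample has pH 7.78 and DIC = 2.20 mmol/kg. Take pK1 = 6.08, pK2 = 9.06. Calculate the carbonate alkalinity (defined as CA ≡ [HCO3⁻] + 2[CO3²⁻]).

CA = [HCO3⁻] + 2[CO3²⁻] = (α₁ + 2α₂)·DIC
At pH 7.78: [H⁺]/K1 = 10^-1.70 = 0.019953, K2/[H⁺] = 10^-1.28 = 0.052481
α₁ = 1/(1 + 0.019953 + 0.052481) = 1/1.0724 = 0.9325; α₂ = α₁·K2/[H⁺] = 0.04894
α₁ + 2α₂ = 1.0303
CA = 1.0303 × 2.20 = 2.27 mmol/kg

CA = 2.27 mmol/kg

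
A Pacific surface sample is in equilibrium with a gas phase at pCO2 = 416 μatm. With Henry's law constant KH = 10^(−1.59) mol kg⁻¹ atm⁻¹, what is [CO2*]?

[CO2*] = 10.7 μmol/kg

KH = 10^(−1.59) = 2.570×10^-2 mol kg⁻¹ atm⁻¹
[CO2*] = KH · pCO2 = 2.570×10^-2 × 416×10^-6 atm = 1.07×10^-5 mol/kg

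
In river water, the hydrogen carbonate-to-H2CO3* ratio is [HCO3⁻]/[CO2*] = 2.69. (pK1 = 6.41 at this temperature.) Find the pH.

From K1 = [H⁺][HCO3⁻]/[CO2*]:  pH = pK1 + log₁₀([HCO3⁻]/[CO2*])
log₁₀(2.69) = +0.430
pH = 6.41 + (+0.430) = 6.84

pH = 6.84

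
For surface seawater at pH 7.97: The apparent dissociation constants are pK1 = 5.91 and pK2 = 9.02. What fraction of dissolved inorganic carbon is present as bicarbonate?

α₁ = 0.911

α₁ = 1 / (1 + [H⁺]/K1 + K2/[H⁺]) = 1 / (1 + 10^-2.06 + 10^-1.05)
   = 1 / (1 + 0.0087096 + 0.089125) = 1/1.0978 = 0.9109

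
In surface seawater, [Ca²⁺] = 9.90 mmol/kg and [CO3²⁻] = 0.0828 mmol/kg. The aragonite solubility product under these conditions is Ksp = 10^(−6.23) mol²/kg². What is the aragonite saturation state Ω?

Ω = 1.39

Ksp = 10^(−6.23) = 5.888×10^-7
Ω = [Ca²⁺][CO3²⁻]/Ksp = (9.90×10^-3)(0.0828×10^-3) / 5.888×10^-7 = 1.39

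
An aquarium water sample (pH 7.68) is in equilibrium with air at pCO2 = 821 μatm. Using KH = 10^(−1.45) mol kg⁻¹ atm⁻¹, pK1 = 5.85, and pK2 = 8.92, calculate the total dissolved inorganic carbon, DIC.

[CO2*] = KH · pCO2 = 10^(−1.45) × 821×10^-6 = 2.913×10^-5 mol/kg
α₀ = 1/(1 + K1/[H⁺] + K1K2/[H⁺]²) = 1/(1 + 10^+1.83 + 10^+0.59) = 0.01379
DIC = [CO2*]/α₀ = 2.913×10^-5 / 0.01379 = 2.11 mmol/kg

DIC = 2.11 mmol/kg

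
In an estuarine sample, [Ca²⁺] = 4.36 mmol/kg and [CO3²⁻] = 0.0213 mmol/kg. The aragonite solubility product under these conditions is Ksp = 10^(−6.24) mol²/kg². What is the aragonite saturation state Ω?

Ω = 0.161

Ksp = 10^(−6.24) = 5.754×10^-7
Ω = [Ca²⁺][CO3²⁻]/Ksp = (4.36×10^-3)(0.0213×10^-3) / 5.754×10^-7 = 0.161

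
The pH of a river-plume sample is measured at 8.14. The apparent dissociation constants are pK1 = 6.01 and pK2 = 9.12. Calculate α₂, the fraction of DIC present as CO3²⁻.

α₂ = 0.0942

α₂ = 1 / (1 + [H⁺]/K2 + [H⁺]²/(K1K2)) = 1 / (1 + 10^+0.98 + 10^-1.15)
   = 1 / (1 + 9.5499 + 0.070795) = 1/10.621 = 0.09416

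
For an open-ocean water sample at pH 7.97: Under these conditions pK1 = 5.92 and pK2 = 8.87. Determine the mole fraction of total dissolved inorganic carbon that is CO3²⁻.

α₂ = 1 / (1 + [H⁺]/K2 + [H⁺]²/(K1K2)) = 1 / (1 + 10^+0.90 + 10^-1.15)
   = 1 / (1 + 7.9433 + 0.070795) = 1/9.0141 = 0.1109

α₂ = 0.111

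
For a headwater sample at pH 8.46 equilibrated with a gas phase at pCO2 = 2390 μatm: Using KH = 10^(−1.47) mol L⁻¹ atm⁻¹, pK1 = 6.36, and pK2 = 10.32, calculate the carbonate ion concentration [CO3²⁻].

[CO2*] = KH · pCO2 = 10^(−1.47) × 2390×10^-6 = 8.098×10^-5 mol/L
α₀ = 1/(1 + K1/[H⁺] + K1K2/[H⁺]²) = 1/(1 + 10^+2.10 + 10^+0.24) = 0.007774
DIC = [CO2*]/α₀ = 8.098×10^-5 / 0.007774 = 10.42 mmol/L
[CO3²⁻] = α₂·DIC; α₂ = 0.01351, so [CO3²⁻] = 0.01351 × 10.42 = 0.141 mmol/L

[CO3²⁻] = 0.141 mmol/L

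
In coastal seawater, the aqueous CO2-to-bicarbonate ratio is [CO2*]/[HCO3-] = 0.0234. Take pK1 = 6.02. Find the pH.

pH = 7.65

From K1 = [H⁺][HCO3-]/[CO2*]:  pH = pK1 − log₁₀([CO2*]/[HCO3-])
log₁₀(0.0234) = -1.631
pH = 6.02 − (-1.631) = 7.65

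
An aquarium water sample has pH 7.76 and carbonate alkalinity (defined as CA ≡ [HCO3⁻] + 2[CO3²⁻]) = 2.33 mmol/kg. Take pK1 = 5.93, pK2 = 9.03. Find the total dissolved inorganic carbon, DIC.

CA = [HCO3⁻] + 2[CO3²⁻] = (α₁ + 2α₂)·DIC
At pH 7.76: [H⁺]/K1 = 10^-1.83 = 0.014791, K2/[H⁺] = 10^-1.27 = 0.053703
α₁ = 1/(1 + 0.014791 + 0.053703) = 1/1.0685 = 0.9359; α₂ = α₁·K2/[H⁺] = 0.05026
α₁ + 2α₂ = 1.0364
DIC = CA / (α₁ + 2α₂) = 2.33 / 1.0364 = 2.25 mmol/kg

DIC = 2.25 mmol/kg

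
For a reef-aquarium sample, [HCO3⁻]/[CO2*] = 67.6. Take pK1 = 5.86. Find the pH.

pH = 7.69

From K1 = [H⁺][HCO3⁻]/[CO2*]:  pH = pK1 + log₁₀([HCO3⁻]/[CO2*])
log₁₀(67.6) = +1.830
pH = 5.86 + (+1.830) = 7.69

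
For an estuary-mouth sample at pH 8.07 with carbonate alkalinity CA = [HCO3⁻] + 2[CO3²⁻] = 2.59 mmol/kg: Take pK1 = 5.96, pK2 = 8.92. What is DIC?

DIC = 2.32 mmol/kg

CA = [HCO3⁻] + 2[CO3²⁻] = (α₁ + 2α₂)·DIC
At pH 8.07: [H⁺]/K1 = 10^-2.11 = 0.0077625, K2/[H⁺] = 10^-0.85 = 0.14125
α₁ = 1/(1 + 0.0077625 + 0.14125) = 1/1.1490 = 0.8703; α₂ = α₁·K2/[H⁺] = 0.1229
α₁ + 2α₂ = 1.1162
DIC = CA / (α₁ + 2α₂) = 2.59 / 1.1162 = 2.32 mmol/kg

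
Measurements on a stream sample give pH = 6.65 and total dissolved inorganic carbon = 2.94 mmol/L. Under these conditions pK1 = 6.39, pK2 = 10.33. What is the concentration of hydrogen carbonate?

[HCO3⁻] = 1.90 mmol/L

α₁ = 1 / (1 + [H⁺]/K1 + K2/[H⁺]) = 1 / (1 + 10^-0.26 + 10^-3.68)
   = 1 / (1 + 0.54954 + 0.00020893) = 1/1.5497 = 0.6453
[HCO3⁻] = α₁ × DIC = 0.6453 × 2.94 = 1.90 mmol/L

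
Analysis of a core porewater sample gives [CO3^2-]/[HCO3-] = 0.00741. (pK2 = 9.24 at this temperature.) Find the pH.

pH = 7.11

From K2 = [H⁺][CO3^2-]/[HCO3-]:  pH = pK2 + log₁₀([CO3^2-]/[HCO3-])
log₁₀(0.00741) = -2.130
pH = 9.24 + (-2.130) = 7.11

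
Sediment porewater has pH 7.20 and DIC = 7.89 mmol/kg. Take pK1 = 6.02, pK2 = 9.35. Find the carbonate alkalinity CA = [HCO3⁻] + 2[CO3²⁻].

CA = [HCO3⁻] + 2[CO3²⁻] = (α₁ + 2α₂)·DIC
At pH 7.20: [H⁺]/K1 = 10^-1.18 = 0.066069, K2/[H⁺] = 10^-2.15 = 0.0070795
α₁ = 1/(1 + 0.066069 + 0.0070795) = 1/1.0731 = 0.9318; α₂ = α₁·K2/[H⁺] = 0.006597
α₁ + 2α₂ = 0.9450
CA = 0.9450 × 7.89 = 7.46 mmol/kg

CA = 7.46 mmol/kg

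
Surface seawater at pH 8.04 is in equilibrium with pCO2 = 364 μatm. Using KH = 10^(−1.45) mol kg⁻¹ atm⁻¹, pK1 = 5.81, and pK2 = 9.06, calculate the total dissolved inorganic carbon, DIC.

DIC = 2.42 mmol/kg

[CO2*] = KH · pCO2 = 10^(−1.45) × 364×10^-6 = 1.292×10^-5 mol/kg
α₀ = 1/(1 + K1/[H⁺] + K1K2/[H⁺]²) = 1/(1 + 10^+2.23 + 10^+1.21) = 0.005346
DIC = [CO2*]/α₀ = 1.292×10^-5 / 0.005346 = 2.42 mmol/kg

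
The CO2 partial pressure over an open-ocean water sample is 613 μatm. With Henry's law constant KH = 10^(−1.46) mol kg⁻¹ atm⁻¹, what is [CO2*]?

[CO2*] = 21.3 μmol/kg

KH = 10^(−1.46) = 3.467×10^-2 mol kg⁻¹ atm⁻¹
[CO2*] = KH · pCO2 = 3.467×10^-2 × 613×10^-6 atm = 2.13×10^-5 mol/kg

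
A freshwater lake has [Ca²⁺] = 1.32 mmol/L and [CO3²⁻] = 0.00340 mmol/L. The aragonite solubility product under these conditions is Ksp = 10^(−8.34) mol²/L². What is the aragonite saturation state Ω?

Ω = 0.982

Ksp = 10^(−8.34) = 4.571×10^-9
Ω = [Ca²⁺][CO3²⁻]/Ksp = (1.32×10^-3)(0.00340×10^-3) / 4.571×10^-9 = 0.982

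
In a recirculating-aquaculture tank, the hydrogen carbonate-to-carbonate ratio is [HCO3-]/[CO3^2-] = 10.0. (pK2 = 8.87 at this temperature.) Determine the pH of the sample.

pH = 7.87

From K2 = [H⁺][CO3^2-]/[HCO3-]:  pH = pK2 − log₁₀([HCO3-]/[CO3^2-])
log₁₀(10.0) = +1.000
pH = 8.87 − (+1.000) = 7.87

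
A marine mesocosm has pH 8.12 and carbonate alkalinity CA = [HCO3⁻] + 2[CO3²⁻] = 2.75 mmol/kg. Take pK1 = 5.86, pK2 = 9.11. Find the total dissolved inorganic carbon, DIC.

DIC = 2.53 mmol/kg

CA = [HCO3⁻] + 2[CO3²⁻] = (α₁ + 2α₂)·DIC
At pH 8.12: [H⁺]/K1 = 10^-2.26 = 0.0054954, K2/[H⁺] = 10^-0.99 = 0.10233
α₁ = 1/(1 + 0.0054954 + 0.10233) = 1/1.1078 = 0.9027; α₂ = α₁·K2/[H⁺] = 0.09237
α₁ + 2α₂ = 1.0874
DIC = CA / (α₁ + 2α₂) = 2.75 / 1.0874 = 2.53 mmol/kg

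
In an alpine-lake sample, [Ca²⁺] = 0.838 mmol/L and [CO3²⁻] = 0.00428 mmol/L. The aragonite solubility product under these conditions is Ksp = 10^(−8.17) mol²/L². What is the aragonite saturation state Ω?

Ksp = 10^(−8.17) = 6.761×10^-9
Ω = [Ca²⁺][CO3²⁻]/Ksp = (0.838×10^-3)(0.00428×10^-3) / 6.761×10^-9 = 0.531

Ω = 0.531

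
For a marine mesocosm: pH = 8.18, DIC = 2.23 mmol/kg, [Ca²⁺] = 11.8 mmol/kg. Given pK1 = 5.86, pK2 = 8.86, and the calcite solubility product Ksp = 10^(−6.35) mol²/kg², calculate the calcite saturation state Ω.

α₂ = 1 / (1 + [H⁺]/K2 + [H⁺]²/(K1K2)) = 1 / (1 + 10^+0.68 + 10^-1.64)
   = 1 / (1 + 4.7863 + 0.022909) = 1/5.8092 = 0.1721
[CO3²⁻] = α₂ × DIC = 0.1721 × 2.23 = 0.3839 mmol/kg
Ksp = 10^(−6.35) = 4.467×10^-7
Ω = [Ca²⁺][CO3²⁻]/Ksp = (11.8×10^-3)(3.839×10^-4) / 4.467×10^-7 = 10.1

Ω = 10.1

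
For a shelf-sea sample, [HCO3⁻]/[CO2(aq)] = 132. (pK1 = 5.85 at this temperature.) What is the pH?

From K1 = [H⁺][HCO3⁻]/[CO2(aq)]:  pH = pK1 + log₁₀([HCO3⁻]/[CO2(aq)])
log₁₀(132) = +2.121
pH = 5.85 + (+2.121) = 7.97

pH = 7.97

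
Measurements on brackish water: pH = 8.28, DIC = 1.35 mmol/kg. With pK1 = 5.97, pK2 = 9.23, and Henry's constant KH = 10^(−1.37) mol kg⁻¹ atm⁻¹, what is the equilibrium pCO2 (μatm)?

α₀ = 1 / (1 + K1/[H⁺] + K1K2/[H⁺]²) = 1 / (1 + 10^+2.31 + 10^+1.36)
   = 1 / (1 + 204.17 + 22.909) = 1/228.08 = 0.004384
[CO2*] = α₀ × DIC = 0.004384 × 1.35 = 0.005919 mmol/kg = 5.919 μmol/kg
pCO2 = [CO2*]/KH = 5.919×10^-6 / 4.266×10^-2 = 139 μatm

pCO2 = 139 μatm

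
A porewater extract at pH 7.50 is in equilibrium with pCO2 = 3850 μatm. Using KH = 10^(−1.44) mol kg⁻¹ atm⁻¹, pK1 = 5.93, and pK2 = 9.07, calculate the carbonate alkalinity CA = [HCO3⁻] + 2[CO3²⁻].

CA = 5.47 mmol/kg

[CO2*] = KH · pCO2 = 10^(−1.44) × 3850×10^-6 = 1.398×10^-4 mol/kg
α₀ = 1/(1 + K1/[H⁺] + K1K2/[H⁺]²) = 1/(1 + 10^+1.57 + 10^+0.00) = 0.02554
DIC = [CO2*]/α₀ = 1.398×10^-4 / 0.02554 = 5.473 mmol/kg
CA = (α₁ + 2α₂)·DIC = (0.9489 + 2×0.02554) × 5.473 = 5.47 mmol/kg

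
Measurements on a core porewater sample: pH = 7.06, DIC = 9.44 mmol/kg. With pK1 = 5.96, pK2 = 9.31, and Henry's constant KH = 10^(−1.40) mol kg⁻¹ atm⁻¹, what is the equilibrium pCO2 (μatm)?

pCO2 = 1.74×10^4 μatm

α₀ = 1 / (1 + K1/[H⁺] + K1K2/[H⁺]²) = 1 / (1 + 10^+1.10 + 10^-1.15)
   = 1 / (1 + 12.589 + 0.070795) = 1/13.660 = 0.07321
[CO2*] = α₀ × DIC = 0.07321 × 9.44 = 0.6911 mmol/kg
pCO2 = [CO2*]/KH = 6.911×10^-4 / 3.981×10^-2 = 1.74×10^4 μatm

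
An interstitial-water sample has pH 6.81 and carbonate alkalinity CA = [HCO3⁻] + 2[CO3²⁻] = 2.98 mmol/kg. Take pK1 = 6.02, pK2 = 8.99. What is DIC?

CA = [HCO3⁻] + 2[CO3²⁻] = (α₁ + 2α₂)·DIC
At pH 6.81: [H⁺]/K1 = 10^-0.79 = 0.16218, K2/[H⁺] = 10^-2.18 = 0.0066069
α₁ = 1/(1 + 0.16218 + 0.0066069) = 1/1.1688 = 0.8556; α₂ = α₁·K2/[H⁺] = 0.005653
α₁ + 2α₂ = 0.8669
DIC = CA / (α₁ + 2α₂) = 2.98 / 0.8669 = 3.44 mmol/kg

DIC = 3.44 mmol/kg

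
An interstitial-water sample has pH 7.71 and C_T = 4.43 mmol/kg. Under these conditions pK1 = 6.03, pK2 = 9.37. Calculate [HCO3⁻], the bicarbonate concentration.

α₁ = 1 / (1 + [H⁺]/K1 + K2/[H⁺]) = 1 / (1 + 10^-1.68 + 10^-1.66)
   = 1 / (1 + 0.020893 + 0.021878) = 1/1.0428 = 0.9590
[HCO3⁻] = α₁ × DIC = 0.9590 × 4.43 = 4.25 mmol/kg

[HCO3⁻] = 4.25 mmol/kg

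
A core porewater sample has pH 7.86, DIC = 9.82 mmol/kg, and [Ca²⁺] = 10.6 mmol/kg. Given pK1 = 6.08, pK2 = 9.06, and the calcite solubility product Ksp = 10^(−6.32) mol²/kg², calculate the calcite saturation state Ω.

Ω = 12.7

α₂ = 1 / (1 + [H⁺]/K2 + [H⁺]²/(K1K2)) = 1 / (1 + 10^+1.20 + 10^-0.58)
   = 1 / (1 + 15.849 + 0.26303) = 1/17.112 = 0.05844
[CO3²⁻] = α₂ × DIC = 0.05844 × 9.82 = 0.5739 mmol/kg
Ksp = 10^(−6.32) = 4.786×10^-7
Ω = [Ca²⁺][CO3²⁻]/Ksp = (10.6×10^-3)(5.739×10^-4) / 4.786×10^-7 = 12.7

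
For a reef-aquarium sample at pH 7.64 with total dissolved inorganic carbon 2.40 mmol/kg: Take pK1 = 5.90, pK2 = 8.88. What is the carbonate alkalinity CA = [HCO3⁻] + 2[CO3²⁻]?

CA = [HCO3⁻] + 2[CO3²⁻] = (α₁ + 2α₂)·DIC
At pH 7.64: [H⁺]/K1 = 10^-1.74 = 0.018197, K2/[H⁺] = 10^-1.24 = 0.057544
α₁ = 1/(1 + 0.018197 + 0.057544) = 1/1.0757 = 0.9296; α₂ = α₁·K2/[H⁺] = 0.05349
α₁ + 2α₂ = 1.0366
CA = 1.0366 × 2.40 = 2.49 mmol/kg

CA = 2.49 mmol/kg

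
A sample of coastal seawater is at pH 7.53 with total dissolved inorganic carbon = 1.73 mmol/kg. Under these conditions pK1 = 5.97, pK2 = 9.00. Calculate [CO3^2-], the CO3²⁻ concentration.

[CO3²⁻] = 0.0552 mmol/kg

α₂ = 1 / (1 + [H⁺]/K2 + [H⁺]²/(K1K2)) = 1 / (1 + 10^+1.47 + 10^-0.09)
   = 1 / (1 + 29.512 + 0.81283) = 1/31.325 = 0.03192
[CO3²⁻] = α₂ × DIC = 0.03192 × 1.73 = 0.0552 mmol/kg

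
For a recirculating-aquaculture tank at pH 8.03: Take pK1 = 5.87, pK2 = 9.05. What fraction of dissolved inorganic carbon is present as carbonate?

α₂ = 1 / (1 + [H⁺]/K2 + [H⁺]²/(K1K2)) = 1 / (1 + 10^+1.02 + 10^-1.14)
   = 1 / (1 + 10.471 + 0.072444) = 1/11.544 = 0.08663

α₂ = 0.0866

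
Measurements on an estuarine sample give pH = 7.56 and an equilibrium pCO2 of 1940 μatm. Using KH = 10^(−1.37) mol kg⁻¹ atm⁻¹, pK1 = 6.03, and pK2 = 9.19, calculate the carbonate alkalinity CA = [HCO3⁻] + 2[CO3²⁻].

CA = 2.94 mmol/kg

[CO2*] = KH · pCO2 = 10^(−1.37) × 1940×10^-6 = 8.276×10^-5 mol/kg
α₀ = 1/(1 + K1/[H⁺] + K1K2/[H⁺]²) = 1/(1 + 10^+1.53 + 10^-0.10) = 0.02803
DIC = [CO2*]/α₀ = 8.276×10^-5 / 0.02803 = 2.953 mmol/kg
CA = (α₁ + 2α₂)·DIC = (0.9497 + 2×0.02226) × 2.953 = 2.94 mmol/kg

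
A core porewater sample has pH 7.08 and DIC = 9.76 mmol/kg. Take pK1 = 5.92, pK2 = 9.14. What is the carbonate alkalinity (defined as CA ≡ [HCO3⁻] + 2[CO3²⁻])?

CA = 9.21 mmol/kg

CA = [HCO3⁻] + 2[CO3²⁻] = (α₁ + 2α₂)·DIC
At pH 7.08: [H⁺]/K1 = 10^-1.16 = 0.069183, K2/[H⁺] = 10^-2.06 = 0.0087096
α₁ = 1/(1 + 0.069183 + 0.0087096) = 1/1.0779 = 0.9277; α₂ = α₁·K2/[H⁺] = 0.008080
α₁ + 2α₂ = 0.9439
CA = 0.9439 × 9.76 = 9.21 mmol/kg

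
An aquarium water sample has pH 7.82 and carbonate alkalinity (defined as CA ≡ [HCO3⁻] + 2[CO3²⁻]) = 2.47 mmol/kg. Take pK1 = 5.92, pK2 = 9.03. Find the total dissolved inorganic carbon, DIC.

CA = [HCO3⁻] + 2[CO3²⁻] = (α₁ + 2α₂)·DIC
At pH 7.82: [H⁺]/K1 = 10^-1.90 = 0.012589, K2/[H⁺] = 10^-1.21 = 0.061660
α₁ = 1/(1 + 0.012589 + 0.061660) = 1/1.0742 = 0.9309; α₂ = α₁·K2/[H⁺] = 0.05740
α₁ + 2α₂ = 1.0457
DIC = CA / (α₁ + 2α₂) = 2.47 / 1.0457 = 2.36 mmol/kg

DIC = 2.36 mmol/kg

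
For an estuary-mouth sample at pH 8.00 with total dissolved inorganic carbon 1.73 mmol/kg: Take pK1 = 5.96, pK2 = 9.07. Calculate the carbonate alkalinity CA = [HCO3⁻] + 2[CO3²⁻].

CA = 1.85 mmol/kg

CA = [HCO3⁻] + 2[CO3²⁻] = (α₁ + 2α₂)·DIC
At pH 8.00: [H⁺]/K1 = 10^-2.04 = 0.0091201, K2/[H⁺] = 10^-1.07 = 0.085114
α₁ = 1/(1 + 0.0091201 + 0.085114) = 1/1.0942 = 0.9139; α₂ = α₁·K2/[H⁺] = 0.07778
α₁ + 2α₂ = 1.0694
CA = 1.0694 × 1.73 = 1.85 mmol/kg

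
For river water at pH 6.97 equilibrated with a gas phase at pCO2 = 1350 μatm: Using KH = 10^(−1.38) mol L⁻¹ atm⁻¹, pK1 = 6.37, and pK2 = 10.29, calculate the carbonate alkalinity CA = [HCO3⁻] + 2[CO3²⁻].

[CO2*] = KH · pCO2 = 10^(−1.38) × 1350×10^-6 = 5.628×10^-5 mol/L
α₀ = 1/(1 + K1/[H⁺] + K1K2/[H⁺]²) = 1/(1 + 10^+0.60 + 10^-2.72) = 0.2007
DIC = [CO2*]/α₀ = 5.628×10^-5 / 0.2007 = 0.2804 mmol/L
CA = (α₁ + 2α₂)·DIC = (0.7989 + 2×0.0003824) × 0.2804 = 0.224 mmol/L

CA = 0.224 mmol/L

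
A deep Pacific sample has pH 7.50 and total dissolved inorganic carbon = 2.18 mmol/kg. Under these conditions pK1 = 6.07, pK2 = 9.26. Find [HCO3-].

[HCO3⁻] = 2.07 mmol/kg

α₁ = 1 / (1 + [H⁺]/K1 + K2/[H⁺]) = 1 / (1 + 10^-1.43 + 10^-1.76)
   = 1 / (1 + 0.037154 + 0.017378) = 1/1.0545 = 0.9483
[HCO3⁻] = α₁ × DIC = 0.9483 × 2.18 = 2.07 mmol/kg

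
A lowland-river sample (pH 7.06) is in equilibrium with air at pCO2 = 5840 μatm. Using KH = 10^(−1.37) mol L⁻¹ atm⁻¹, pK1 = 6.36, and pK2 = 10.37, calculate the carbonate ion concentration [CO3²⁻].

[CO3²⁻] = 0.612 μmol/L

[CO2*] = KH · pCO2 = 10^(−1.37) × 5840×10^-6 = 2.491×10^-4 mol/L
α₀ = 1/(1 + K1/[H⁺] + K1K2/[H⁺]²) = 1/(1 + 10^+0.70 + 10^-2.61) = 0.1663
DIC = [CO2*]/α₀ = 2.491×10^-4 / 0.1663 = 1.498 mmol/L
[CO3²⁻] = α₂·DIC; α₂ = 0.0004081, so [CO3²⁻] = 0.0004081 × 1.498 = 0.000612 mmol/L = 0.612 μmol/L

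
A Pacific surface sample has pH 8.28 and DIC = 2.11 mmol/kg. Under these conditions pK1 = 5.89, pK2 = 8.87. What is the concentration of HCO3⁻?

[HCO3⁻] = 1.67 mmol/kg

α₁ = 1 / (1 + [H⁺]/K1 + K2/[H⁺]) = 1 / (1 + 10^-2.39 + 10^-0.59)
   = 1 / (1 + 0.0040738 + 0.25704) = 1/1.2611 = 0.7930
[HCO3⁻] = α₁ × DIC = 0.7930 × 2.11 = 1.67 mmol/kg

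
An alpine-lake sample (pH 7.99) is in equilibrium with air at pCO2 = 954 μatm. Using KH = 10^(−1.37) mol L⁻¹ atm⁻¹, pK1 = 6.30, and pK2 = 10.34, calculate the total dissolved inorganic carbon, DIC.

DIC = 2.04 mmol/L

[CO2*] = KH · pCO2 = 10^(−1.37) × 954×10^-6 = 4.070×10^-5 mol/L
α₀ = 1/(1 + K1/[H⁺] + K1K2/[H⁺]²) = 1/(1 + 10^+1.69 + 10^-0.66) = 0.01992
DIC = [CO2*]/α₀ = 4.070×10^-5 / 0.01992 = 2.04 mmol/L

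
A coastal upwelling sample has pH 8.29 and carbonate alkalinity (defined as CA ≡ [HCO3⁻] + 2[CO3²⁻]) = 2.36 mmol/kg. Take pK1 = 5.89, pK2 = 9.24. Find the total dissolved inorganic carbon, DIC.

CA = [HCO3⁻] + 2[CO3²⁻] = (α₁ + 2α₂)·DIC
At pH 8.29: [H⁺]/K1 = 10^-2.40 = 0.0039811, K2/[H⁺] = 10^-0.95 = 0.11220
α₁ = 1/(1 + 0.0039811 + 0.11220) = 1/1.1162 = 0.8959; α₂ = α₁·K2/[H⁺] = 0.1005
α₁ + 2α₂ = 1.0970
DIC = CA / (α₁ + 2α₂) = 2.36 / 1.0970 = 2.15 mmol/kg

DIC = 2.15 mmol/kg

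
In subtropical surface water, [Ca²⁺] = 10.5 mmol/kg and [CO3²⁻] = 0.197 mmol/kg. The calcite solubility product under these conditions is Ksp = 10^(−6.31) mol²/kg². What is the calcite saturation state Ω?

Ω = 4.22

Ksp = 10^(−6.31) = 4.898×10^-7
Ω = [Ca²⁺][CO3²⁻]/Ksp = (10.5×10^-3)(0.197×10^-3) / 4.898×10^-7 = 4.22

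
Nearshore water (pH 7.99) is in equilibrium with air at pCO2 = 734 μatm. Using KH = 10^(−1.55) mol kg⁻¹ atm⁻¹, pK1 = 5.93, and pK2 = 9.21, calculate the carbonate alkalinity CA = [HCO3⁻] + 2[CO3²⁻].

[CO2*] = KH · pCO2 = 10^(−1.55) × 734×10^-6 = 2.069×10^-5 mol/kg
α₀ = 1/(1 + K1/[H⁺] + K1K2/[H⁺]²) = 1/(1 + 10^+2.06 + 10^+0.84) = 0.008148
DIC = [CO2*]/α₀ = 2.069×10^-5 / 0.008148 = 2.539 mmol/kg
CA = (α₁ + 2α₂)·DIC = (0.9355 + 2×0.05637) × 2.539 = 2.66 mmol/kg

CA = 2.66 mmol/kg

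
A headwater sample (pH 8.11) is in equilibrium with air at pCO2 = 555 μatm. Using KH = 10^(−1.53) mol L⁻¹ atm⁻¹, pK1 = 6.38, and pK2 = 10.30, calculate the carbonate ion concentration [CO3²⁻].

[CO2*] = KH · pCO2 = 10^(−1.53) × 555×10^-6 = 1.638×10^-5 mol/L
α₀ = 1/(1 + K1/[H⁺] + K1K2/[H⁺]²) = 1/(1 + 10^+1.73 + 10^-0.46) = 0.01817
DIC = [CO2*]/α₀ = 1.638×10^-5 / 0.01817 = 0.9017 mmol/L
[CO3²⁻] = α₂·DIC; α₂ = 0.006299, so [CO3²⁻] = 0.006299 × 0.9017 = 0.00568 mmol/L = 5.68 μmol/L

[CO3²⁻] = 5.68 μmol/L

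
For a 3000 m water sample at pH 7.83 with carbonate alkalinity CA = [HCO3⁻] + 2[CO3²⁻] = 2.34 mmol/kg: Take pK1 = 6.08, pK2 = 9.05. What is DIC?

CA = [HCO3⁻] + 2[CO3²⁻] = (α₁ + 2α₂)·DIC
At pH 7.83: [H⁺]/K1 = 10^-1.75 = 0.017783, K2/[H⁺] = 10^-1.22 = 0.060256
α₁ = 1/(1 + 0.017783 + 0.060256) = 1/1.0780 = 0.9276; α₂ = α₁·K2/[H⁺] = 0.05589
α₁ + 2α₂ = 1.0394
DIC = CA / (α₁ + 2α₂) = 2.34 / 1.0394 = 2.25 mmol/kg

DIC = 2.25 mmol/kg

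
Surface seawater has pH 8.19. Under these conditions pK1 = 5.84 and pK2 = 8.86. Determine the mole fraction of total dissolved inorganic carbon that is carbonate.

α₂ = 1 / (1 + [H⁺]/K2 + [H⁺]²/(K1K2)) = 1 / (1 + 10^+0.67 + 10^-1.68)
   = 1 / (1 + 4.6774 + 0.020893) = 1/5.6982 = 0.1755

α₂ = 0.175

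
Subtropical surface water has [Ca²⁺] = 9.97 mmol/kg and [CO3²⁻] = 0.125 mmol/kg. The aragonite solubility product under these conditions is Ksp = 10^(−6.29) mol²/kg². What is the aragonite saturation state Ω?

Ksp = 10^(−6.29) = 5.129×10^-7
Ω = [Ca²⁺][CO3²⁻]/Ksp = (9.97×10^-3)(0.125×10^-3) / 5.129×10^-7 = 2.43

Ω = 2.43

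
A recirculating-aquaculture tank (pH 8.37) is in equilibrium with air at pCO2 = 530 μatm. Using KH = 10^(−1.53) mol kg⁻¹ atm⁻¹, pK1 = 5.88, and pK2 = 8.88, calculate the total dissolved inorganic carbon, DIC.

DIC = 6.34 mmol/kg

[CO2*] = KH · pCO2 = 10^(−1.53) × 530×10^-6 = 1.564×10^-5 mol/kg
α₀ = 1/(1 + K1/[H⁺] + K1K2/[H⁺]²) = 1/(1 + 10^+2.49 + 10^+1.98) = 0.002466
DIC = [CO2*]/α₀ = 1.564×10^-5 / 0.002466 = 6.34 mmol/kg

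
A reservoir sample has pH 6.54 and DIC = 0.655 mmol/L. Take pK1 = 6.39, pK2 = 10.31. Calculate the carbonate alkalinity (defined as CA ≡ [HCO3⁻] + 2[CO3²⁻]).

CA = 0.384 mmol/L

CA = [HCO3⁻] + 2[CO3²⁻] = (α₁ + 2α₂)·DIC
At pH 6.54: [H⁺]/K1 = 10^-0.15 = 0.70795, K2/[H⁺] = 10^-3.77 = 0.00016982
α₁ = 1/(1 + 0.70795 + 0.00016982) = 1/1.7081 = 0.5854; α₂ = α₁·K2/[H⁺] = 9.942×10^-5
α₁ + 2α₂ = 0.5856
CA = 0.5856 × 0.655 = 0.384 mmol/L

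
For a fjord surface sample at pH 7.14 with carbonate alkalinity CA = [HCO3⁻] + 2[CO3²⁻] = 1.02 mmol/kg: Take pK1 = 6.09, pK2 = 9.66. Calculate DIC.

CA = [HCO3⁻] + 2[CO3²⁻] = (α₁ + 2α₂)·DIC
At pH 7.14: [H⁺]/K1 = 10^-1.05 = 0.089125, K2/[H⁺] = 10^-2.52 = 0.0030200
α₁ = 1/(1 + 0.089125 + 0.0030200) = 1/1.0921 = 0.9156; α₂ = α₁·K2/[H⁺] = 0.002765
α₁ + 2α₂ = 0.9212
DIC = CA / (α₁ + 2α₂) = 1.02 / 0.9212 = 1.11 mmol/kg

DIC = 1.11 mmol/kg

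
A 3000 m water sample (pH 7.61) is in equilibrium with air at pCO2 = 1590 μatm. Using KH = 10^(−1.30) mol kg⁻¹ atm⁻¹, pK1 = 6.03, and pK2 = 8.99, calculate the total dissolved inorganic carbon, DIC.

[CO2*] = KH · pCO2 = 10^(−1.30) × 1590×10^-6 = 7.969×10^-5 mol/kg
α₀ = 1/(1 + K1/[H⁺] + K1K2/[H⁺]²) = 1/(1 + 10^+1.58 + 10^+0.20) = 0.02463
DIC = [CO2*]/α₀ = 7.969×10^-5 / 0.02463 = 3.24 mmol/kg

DIC = 3.24 mmol/kg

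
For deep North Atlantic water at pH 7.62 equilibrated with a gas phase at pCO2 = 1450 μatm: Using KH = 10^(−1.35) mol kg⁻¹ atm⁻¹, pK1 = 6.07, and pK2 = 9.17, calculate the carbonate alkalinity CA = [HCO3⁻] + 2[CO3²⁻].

CA = 2.43 mmol/kg

[CO2*] = KH · pCO2 = 10^(−1.35) × 1450×10^-6 = 6.477×10^-5 mol/kg
α₀ = 1/(1 + K1/[H⁺] + K1K2/[H⁺]²) = 1/(1 + 10^+1.55 + 10^+0.00) = 0.02668
DIC = [CO2*]/α₀ = 6.477×10^-5 / 0.02668 = 2.428 mmol/kg
CA = (α₁ + 2α₂)·DIC = (0.9466 + 2×0.02668) × 2.428 = 2.43 mmol/kg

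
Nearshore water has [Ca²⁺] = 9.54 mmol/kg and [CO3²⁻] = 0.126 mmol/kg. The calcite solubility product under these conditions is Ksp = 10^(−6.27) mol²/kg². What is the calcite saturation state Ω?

Ksp = 10^(−6.27) = 5.370×10^-7
Ω = [Ca²⁺][CO3²⁻]/Ksp = (9.54×10^-3)(0.126×10^-3) / 5.370×10^-7 = 2.24

Ω = 2.24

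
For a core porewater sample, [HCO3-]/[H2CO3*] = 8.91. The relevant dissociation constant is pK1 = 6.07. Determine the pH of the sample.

pH = 7.02

From K1 = [H⁺][HCO3-]/[H2CO3*]:  pH = pK1 + log₁₀([HCO3-]/[H2CO3*])
log₁₀(8.91) = +0.950
pH = 6.07 + (+0.950) = 7.02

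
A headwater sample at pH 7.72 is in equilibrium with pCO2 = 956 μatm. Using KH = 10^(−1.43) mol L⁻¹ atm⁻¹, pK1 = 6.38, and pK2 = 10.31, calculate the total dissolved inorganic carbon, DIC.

DIC = 0.815 mmol/L

[CO2*] = KH · pCO2 = 10^(−1.43) × 956×10^-6 = 3.552×10^-5 mol/L
α₀ = 1/(1 + K1/[H⁺] + K1K2/[H⁺]²) = 1/(1 + 10^+1.34 + 10^-1.25) = 0.04360
DIC = [CO2*]/α₀ = 3.552×10^-5 / 0.04360 = 0.815 mmol/L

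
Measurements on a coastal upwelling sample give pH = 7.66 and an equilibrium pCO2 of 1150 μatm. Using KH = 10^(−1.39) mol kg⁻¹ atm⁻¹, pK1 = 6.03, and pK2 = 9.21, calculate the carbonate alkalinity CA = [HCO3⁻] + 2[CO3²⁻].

CA = 2.11 mmol/kg

[CO2*] = KH · pCO2 = 10^(−1.39) × 1150×10^-6 = 4.685×10^-5 mol/kg
α₀ = 1/(1 + K1/[H⁺] + K1K2/[H⁺]²) = 1/(1 + 10^+1.63 + 10^+0.08) = 0.02229
DIC = [CO2*]/α₀ = 4.685×10^-5 / 0.02229 = 2.102 mmol/kg
CA = (α₁ + 2α₂)·DIC = (0.9509 + 2×0.02680) × 2.102 = 2.11 mmol/kg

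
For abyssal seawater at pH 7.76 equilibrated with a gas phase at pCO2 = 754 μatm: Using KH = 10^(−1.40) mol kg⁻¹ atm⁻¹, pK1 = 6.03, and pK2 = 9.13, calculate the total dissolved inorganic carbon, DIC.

[CO2*] = KH · pCO2 = 10^(−1.40) × 754×10^-6 = 3.002×10^-5 mol/kg
α₀ = 1/(1 + K1/[H⁺] + K1K2/[H⁺]²) = 1/(1 + 10^+1.73 + 10^+0.36) = 0.01755
DIC = [CO2*]/α₀ = 3.002×10^-5 / 0.01755 = 1.71 mmol/kg

DIC = 1.71 mmol/kg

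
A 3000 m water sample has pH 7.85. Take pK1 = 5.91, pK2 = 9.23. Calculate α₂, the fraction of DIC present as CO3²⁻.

α₂ = 1 / (1 + [H⁺]/K2 + [H⁺]²/(K1K2)) = 1 / (1 + 10^+1.38 + 10^-0.56)
   = 1 / (1 + 23.988 + 0.27542) = 1/25.264 = 0.03958

α₂ = 0.0396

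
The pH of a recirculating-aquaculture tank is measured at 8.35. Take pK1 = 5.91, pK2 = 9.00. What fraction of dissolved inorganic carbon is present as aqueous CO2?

α₀ = 0.00296

α₀ = 1 / (1 + K1/[H⁺] + K1K2/[H⁺]²) = 1 / (1 + 10^+2.44 + 10^+1.79)
   = 1 / (1 + 275.42 + 61.660) = 1/338.08 = 0.002958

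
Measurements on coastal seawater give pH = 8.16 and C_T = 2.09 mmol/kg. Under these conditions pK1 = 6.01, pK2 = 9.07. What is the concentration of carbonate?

[CO3²⁻] = 0.228 mmol/kg

α₂ = 1 / (1 + [H⁺]/K2 + [H⁺]²/(K1K2)) = 1 / (1 + 10^+0.91 + 10^-1.24)
   = 1 / (1 + 8.1283 + 0.057544) = 1/9.1858 = 0.1089
[CO3²⁻] = α₂ × DIC = 0.1089 × 2.09 = 0.228 mmol/kg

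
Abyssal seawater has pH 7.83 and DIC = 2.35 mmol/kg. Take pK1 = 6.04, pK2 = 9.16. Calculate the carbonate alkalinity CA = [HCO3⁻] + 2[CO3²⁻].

CA = 2.42 mmol/kg

CA = [HCO3⁻] + 2[CO3²⁻] = (α₁ + 2α₂)·DIC
At pH 7.83: [H⁺]/K1 = 10^-1.79 = 0.016218, K2/[H⁺] = 10^-1.33 = 0.046774
α₁ = 1/(1 + 0.016218 + 0.046774) = 1/1.0630 = 0.9407; α₂ = α₁·K2/[H⁺] = 0.04400
α₁ + 2α₂ = 1.0287
CA = 1.0287 × 2.35 = 2.42 mmol/kg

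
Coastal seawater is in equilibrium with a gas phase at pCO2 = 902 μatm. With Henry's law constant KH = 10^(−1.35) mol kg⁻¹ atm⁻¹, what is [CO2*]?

[CO2*] = 40.3 μmol/kg

KH = 10^(−1.35) = 4.467×10^-2 mol kg⁻¹ atm⁻¹
[CO2*] = KH · pCO2 = 4.467×10^-2 × 902×10^-6 atm = 4.03×10^-5 mol/kg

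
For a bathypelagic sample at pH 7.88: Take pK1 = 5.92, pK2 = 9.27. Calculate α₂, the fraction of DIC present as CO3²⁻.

α₂ = 0.0387

α₂ = 1 / (1 + [H⁺]/K2 + [H⁺]²/(K1K2)) = 1 / (1 + 10^+1.39 + 10^-0.57)
   = 1 / (1 + 24.547 + 0.26915) = 1/25.816 = 0.03874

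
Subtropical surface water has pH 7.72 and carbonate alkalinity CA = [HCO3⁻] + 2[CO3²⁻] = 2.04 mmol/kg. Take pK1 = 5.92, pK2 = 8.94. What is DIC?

DIC = 1.96 mmol/kg

CA = [HCO3⁻] + 2[CO3²⁻] = (α₁ + 2α₂)·DIC
At pH 7.72: [H⁺]/K1 = 10^-1.80 = 0.015849, K2/[H⁺] = 10^-1.22 = 0.060256
α₁ = 1/(1 + 0.015849 + 0.060256) = 1/1.0761 = 0.9293; α₂ = α₁·K2/[H⁺] = 0.05599
α₁ + 2α₂ = 1.0413
DIC = CA / (α₁ + 2α₂) = 2.04 / 1.0413 = 1.96 mmol/kg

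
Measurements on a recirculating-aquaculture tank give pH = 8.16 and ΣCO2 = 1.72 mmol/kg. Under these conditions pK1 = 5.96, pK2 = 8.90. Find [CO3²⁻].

[CO3²⁻] = 0.263 mmol/kg

α₂ = 1 / (1 + [H⁺]/K2 + [H⁺]²/(K1K2)) = 1 / (1 + 10^+0.74 + 10^-1.46)
   = 1 / (1 + 5.4954 + 0.034674) = 1/6.5301 = 0.1531
[CO3²⁻] = α₂ × DIC = 0.1531 × 1.72 = 0.263 mmol/kg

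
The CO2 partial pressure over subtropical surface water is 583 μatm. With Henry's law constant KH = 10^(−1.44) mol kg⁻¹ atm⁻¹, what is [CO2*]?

[CO2*] = 21.2 μmol/kg

KH = 10^(−1.44) = 3.631×10^-2 mol kg⁻¹ atm⁻¹
[CO2*] = KH · pCO2 = 3.631×10^-2 × 583×10^-6 atm = 2.12×10^-5 mol/kg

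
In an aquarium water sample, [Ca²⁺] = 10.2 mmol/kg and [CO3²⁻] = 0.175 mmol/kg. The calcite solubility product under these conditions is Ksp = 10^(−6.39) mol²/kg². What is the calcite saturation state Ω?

Ksp = 10^(−6.39) = 4.074×10^-7
Ω = [Ca²⁺][CO3²⁻]/Ksp = (10.2×10^-3)(0.175×10^-3) / 4.074×10^-7 = 4.38

Ω = 4.38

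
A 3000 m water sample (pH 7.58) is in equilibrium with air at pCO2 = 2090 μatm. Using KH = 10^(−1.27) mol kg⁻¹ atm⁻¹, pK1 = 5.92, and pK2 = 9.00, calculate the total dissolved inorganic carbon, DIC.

DIC = 5.44 mmol/kg

[CO2*] = KH · pCO2 = 10^(−1.27) × 2090×10^-6 = 1.122×10^-4 mol/kg
α₀ = 1/(1 + K1/[H⁺] + K1K2/[H⁺]²) = 1/(1 + 10^+1.66 + 10^+0.24) = 0.02064
DIC = [CO2*]/α₀ = 1.122×10^-4 / 0.02064 = 5.44 mmol/kg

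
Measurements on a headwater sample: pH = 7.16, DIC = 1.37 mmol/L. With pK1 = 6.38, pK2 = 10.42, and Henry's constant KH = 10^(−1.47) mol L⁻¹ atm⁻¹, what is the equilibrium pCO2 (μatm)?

α₀ = 1 / (1 + K1/[H⁺] + K1K2/[H⁺]²) = 1 / (1 + 10^+0.78 + 10^-2.48)
   = 1 / (1 + 6.0256 + 0.0033113) = 1/7.0289 = 0.1423
[CO2*] = α₀ × DIC = 0.1423 × 1.37 = 0.1949 mmol/L
pCO2 = [CO2*]/KH = 1.949×10^-4 / 3.388×10^-2 = 5750 μatm

pCO2 = 5750 μatm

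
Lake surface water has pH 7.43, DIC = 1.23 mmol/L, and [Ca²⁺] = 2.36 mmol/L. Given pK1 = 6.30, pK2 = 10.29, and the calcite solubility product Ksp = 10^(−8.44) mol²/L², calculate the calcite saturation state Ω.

α₂ = 1 / (1 + [H⁺]/K2 + [H⁺]²/(K1K2)) = 1 / (1 + 10^+2.86 + 10^+1.73)
   = 1 / (1 + 724.44 + 53.703) = 1/779.14 = 0.001283
[CO3²⁻] = α₂ × DIC = 0.001283 × 1.23 = 0.001579 mmol/L = 1.579 μmol/L
Ksp = 10^(−8.44) = 3.631×10^-9
Ω = [Ca²⁺][CO3²⁻]/Ksp = (2.36×10^-3)(1.579×10^-6) / 3.631×10^-9 = 1.03

Ω = 1.03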